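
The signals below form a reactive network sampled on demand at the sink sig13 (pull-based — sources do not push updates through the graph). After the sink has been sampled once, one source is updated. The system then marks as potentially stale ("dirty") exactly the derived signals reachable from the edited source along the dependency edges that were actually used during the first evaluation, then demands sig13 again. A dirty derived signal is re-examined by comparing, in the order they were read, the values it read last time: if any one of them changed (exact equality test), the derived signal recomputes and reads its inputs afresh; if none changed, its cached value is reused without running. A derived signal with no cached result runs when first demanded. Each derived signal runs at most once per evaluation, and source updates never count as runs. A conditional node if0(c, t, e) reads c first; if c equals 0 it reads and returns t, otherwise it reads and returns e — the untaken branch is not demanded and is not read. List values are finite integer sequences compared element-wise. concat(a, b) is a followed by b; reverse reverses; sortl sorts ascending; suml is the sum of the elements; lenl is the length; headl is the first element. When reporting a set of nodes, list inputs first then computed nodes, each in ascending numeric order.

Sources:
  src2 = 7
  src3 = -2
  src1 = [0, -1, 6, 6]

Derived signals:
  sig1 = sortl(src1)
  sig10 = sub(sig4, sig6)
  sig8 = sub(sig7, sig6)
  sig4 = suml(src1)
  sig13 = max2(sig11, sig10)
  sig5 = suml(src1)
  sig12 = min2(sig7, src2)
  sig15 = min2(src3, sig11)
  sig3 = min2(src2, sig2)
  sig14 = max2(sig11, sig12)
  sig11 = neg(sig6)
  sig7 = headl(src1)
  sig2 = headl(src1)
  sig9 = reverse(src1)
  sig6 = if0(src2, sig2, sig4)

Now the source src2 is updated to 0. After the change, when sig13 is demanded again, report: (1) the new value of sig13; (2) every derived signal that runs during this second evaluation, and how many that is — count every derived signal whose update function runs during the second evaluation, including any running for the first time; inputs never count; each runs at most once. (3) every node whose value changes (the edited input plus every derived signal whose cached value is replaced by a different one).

Initial pass — values computed on the first demand:
  sig4 = suml([0, -1, 6, 6]) = 11
  sig6 = if0(src2=7 -> else branch sig4) = 11
  sig10 = sub(11, 11) = 0
  sig11 = neg(11) = -11
  sig13 = max2(-11, 0) = 0

Second demand — change propagation:
  sig2: newly demanded (no cache) — executes and yields 0.
  sig6: re-runs because src2 7->0; new result 0.
  sig10: re-runs because sig6 11->0; new result 11.
  sig11: re-runs because sig6 11->0; new result 0.
  sig13: re-runs because sig11 -11->0; sig10 0->11; new result 11.

The important point: the flipped condition pulls in fresh nodes; sig2 runs for the first time.

sig13 now evaluates to 11.
Run set: sig2, sig6, sig10, sig11, sig13 (5 run).
Changed values: src2, sig6, sig10, sig11, sig13.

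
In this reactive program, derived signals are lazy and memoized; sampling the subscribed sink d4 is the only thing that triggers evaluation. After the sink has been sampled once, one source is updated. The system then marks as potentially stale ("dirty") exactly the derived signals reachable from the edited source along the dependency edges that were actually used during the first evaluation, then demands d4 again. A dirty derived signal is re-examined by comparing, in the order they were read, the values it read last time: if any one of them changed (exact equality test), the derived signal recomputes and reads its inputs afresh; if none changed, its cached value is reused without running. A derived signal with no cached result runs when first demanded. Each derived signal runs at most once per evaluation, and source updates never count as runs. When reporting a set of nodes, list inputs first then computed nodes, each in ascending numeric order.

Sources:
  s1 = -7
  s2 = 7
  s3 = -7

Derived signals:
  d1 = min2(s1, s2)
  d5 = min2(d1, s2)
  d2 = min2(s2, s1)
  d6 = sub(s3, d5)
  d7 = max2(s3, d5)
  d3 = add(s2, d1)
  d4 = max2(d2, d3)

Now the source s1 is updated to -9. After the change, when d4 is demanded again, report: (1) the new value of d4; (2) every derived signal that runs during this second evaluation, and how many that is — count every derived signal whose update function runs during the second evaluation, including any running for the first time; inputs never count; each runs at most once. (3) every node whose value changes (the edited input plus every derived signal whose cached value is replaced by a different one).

Demanding d4 again yields -2.
4 derived signals run: d1, d2, d3, d4.
The nodes whose values change: s1, d1, d2, d3, d4.

First demand of the output computes:
  d1 = min2(-7, 7) = -7
  d2 = min2(7, -7) = -7
  d3 = add(7, -7) = 0
  d4 = max2(-7, 0) = 0

After the edit, cleaning proceeds:
  d1: a read changed (s1 -7->-9) — executes, giving -9.
  d2: a read changed (s1 -7->-9) — executes, giving -9.
  d3: a read changed (d1 -7->-9) — executes, giving -2.
  d4: a read changed (d2 -7->-9; d3 0->-2) — executes, giving -2.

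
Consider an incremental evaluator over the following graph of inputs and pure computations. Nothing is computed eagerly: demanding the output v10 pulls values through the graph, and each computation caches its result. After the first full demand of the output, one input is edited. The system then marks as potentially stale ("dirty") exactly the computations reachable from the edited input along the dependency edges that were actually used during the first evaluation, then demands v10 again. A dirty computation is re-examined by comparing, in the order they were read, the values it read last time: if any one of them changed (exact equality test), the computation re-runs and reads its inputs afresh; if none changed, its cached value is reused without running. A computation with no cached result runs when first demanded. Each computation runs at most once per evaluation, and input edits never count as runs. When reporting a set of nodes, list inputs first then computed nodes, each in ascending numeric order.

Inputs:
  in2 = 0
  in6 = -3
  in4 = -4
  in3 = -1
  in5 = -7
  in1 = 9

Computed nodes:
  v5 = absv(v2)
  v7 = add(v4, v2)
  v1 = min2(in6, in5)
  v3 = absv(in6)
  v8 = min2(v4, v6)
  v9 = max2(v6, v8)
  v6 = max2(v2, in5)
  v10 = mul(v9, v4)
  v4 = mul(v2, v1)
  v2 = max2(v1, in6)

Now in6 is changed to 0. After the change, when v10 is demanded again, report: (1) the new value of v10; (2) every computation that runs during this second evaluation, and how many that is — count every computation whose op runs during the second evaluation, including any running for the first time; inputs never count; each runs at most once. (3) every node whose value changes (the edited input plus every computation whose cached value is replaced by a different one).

v10 now evaluates to 0.
Run set: v1, v2, v4, v6, v8, v9, v10 (7 run).
Changed values: in6, v2, v4, v6, v8, v9, v10.

Initial pass — values computed on the first demand:
  v1 = min2(-3, -7) = -7
  v2 = max2(-7, -3) = -3
  v4 = mul(-3, -7) = 21
  v6 = max2(-3, -7) = -3
  v8 = min2(21, -3) = -3
  v9 = max2(-3, -3) = -3
  v10 = mul(-3, 21) = -63

Second demand — change propagation:
  v1: re-runs because in6 -3->0; new result -7 (unchanged).
  v2: re-runs because in6 -3->0; new result 0.
  v4: re-runs because v2 -3->0; new result 0.
  v6: re-runs because v2 -3->0; new result 0.
  v8: re-runs because v4 21->0; v6 -3->0; new result 0.
  v9: re-runs because v6 -3->0; v8 -3->0; new result 0.
  v10: re-runs because v9 -3->0; v4 21->0; new result 0.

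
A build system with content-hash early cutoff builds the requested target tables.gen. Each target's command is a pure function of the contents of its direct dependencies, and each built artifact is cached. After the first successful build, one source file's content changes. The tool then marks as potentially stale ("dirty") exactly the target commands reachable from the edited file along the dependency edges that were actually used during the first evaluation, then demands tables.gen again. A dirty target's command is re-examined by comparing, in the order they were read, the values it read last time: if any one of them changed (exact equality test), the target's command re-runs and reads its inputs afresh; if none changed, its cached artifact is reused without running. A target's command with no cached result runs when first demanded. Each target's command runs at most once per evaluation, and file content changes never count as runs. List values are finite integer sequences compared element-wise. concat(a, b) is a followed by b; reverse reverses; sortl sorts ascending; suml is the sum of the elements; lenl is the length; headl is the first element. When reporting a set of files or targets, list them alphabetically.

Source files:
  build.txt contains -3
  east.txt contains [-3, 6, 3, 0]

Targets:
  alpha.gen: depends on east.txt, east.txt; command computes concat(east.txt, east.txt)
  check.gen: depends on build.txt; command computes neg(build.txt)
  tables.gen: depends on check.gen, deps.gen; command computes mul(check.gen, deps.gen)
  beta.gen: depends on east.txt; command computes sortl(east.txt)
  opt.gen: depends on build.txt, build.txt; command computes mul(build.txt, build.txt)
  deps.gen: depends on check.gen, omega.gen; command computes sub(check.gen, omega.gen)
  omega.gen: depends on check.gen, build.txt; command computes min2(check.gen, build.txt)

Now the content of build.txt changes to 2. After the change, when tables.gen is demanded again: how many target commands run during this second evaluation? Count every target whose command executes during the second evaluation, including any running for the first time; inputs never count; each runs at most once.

Target commands that run: check.gen, deps.gen, omega.gen, tables.gen — 4 in total.

First evaluation (everything demanded from the output):
  check.gen = neg(-3) = 3
  omega.gen = min2(3, -3) = -3
  deps.gen = sub(3, -3) = 6
  tables.gen = mul(3, 6) = 18

Propagation after the edit:
  check.gen: runs — build.txt -3->2; result -2.
  omega.gen: runs — check.gen 3->-2; build.txt -3->2; result -2.
  deps.gen: runs — check.gen 3->-2; omega.gen -3->-2; result 0.
  tables.gen: runs — check.gen 3->-2; deps.gen 6->0; result 0.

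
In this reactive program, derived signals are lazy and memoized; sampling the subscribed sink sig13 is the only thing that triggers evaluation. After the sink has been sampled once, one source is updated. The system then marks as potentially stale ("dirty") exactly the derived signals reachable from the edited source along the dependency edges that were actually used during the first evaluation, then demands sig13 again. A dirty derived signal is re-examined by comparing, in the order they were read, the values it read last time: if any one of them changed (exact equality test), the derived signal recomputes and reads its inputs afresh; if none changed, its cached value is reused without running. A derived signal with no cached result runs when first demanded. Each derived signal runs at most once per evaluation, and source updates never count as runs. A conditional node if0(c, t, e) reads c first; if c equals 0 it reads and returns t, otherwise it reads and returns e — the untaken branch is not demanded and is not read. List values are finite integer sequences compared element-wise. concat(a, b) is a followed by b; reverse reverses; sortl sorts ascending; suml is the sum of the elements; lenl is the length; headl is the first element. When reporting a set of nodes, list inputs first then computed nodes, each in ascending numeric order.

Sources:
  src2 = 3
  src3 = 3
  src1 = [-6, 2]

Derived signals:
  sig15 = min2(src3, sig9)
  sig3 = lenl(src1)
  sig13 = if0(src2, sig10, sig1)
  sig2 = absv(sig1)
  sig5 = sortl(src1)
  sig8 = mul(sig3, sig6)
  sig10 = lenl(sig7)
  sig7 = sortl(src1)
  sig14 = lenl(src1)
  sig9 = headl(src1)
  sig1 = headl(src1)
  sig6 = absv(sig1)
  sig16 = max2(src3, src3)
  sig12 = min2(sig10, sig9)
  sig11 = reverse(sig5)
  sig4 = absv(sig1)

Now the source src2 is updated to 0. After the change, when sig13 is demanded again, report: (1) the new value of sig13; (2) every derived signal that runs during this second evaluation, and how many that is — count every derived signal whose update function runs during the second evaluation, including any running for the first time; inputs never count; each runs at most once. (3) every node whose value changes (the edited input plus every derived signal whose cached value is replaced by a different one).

First demand of the output computes:
  sig1 = headl([-6, 2]) = -6
  sig13 = if0(src2=3 -> else branch sig1) = -6

After the edit, cleaning proceeds:
  sig7: had never run; runs now, result [-6, 2].
  sig10: had never run; runs now, result 2.
  sig13: a read changed (src2 3->0) — executes, giving 2.

Note the branch switch — sig7, sig10 had no cache and run now for the first time.

Demanding sig13 again yields 2.
3 derived signals run: sig7, sig10, sig13.
The nodes whose values change: src2, sig13.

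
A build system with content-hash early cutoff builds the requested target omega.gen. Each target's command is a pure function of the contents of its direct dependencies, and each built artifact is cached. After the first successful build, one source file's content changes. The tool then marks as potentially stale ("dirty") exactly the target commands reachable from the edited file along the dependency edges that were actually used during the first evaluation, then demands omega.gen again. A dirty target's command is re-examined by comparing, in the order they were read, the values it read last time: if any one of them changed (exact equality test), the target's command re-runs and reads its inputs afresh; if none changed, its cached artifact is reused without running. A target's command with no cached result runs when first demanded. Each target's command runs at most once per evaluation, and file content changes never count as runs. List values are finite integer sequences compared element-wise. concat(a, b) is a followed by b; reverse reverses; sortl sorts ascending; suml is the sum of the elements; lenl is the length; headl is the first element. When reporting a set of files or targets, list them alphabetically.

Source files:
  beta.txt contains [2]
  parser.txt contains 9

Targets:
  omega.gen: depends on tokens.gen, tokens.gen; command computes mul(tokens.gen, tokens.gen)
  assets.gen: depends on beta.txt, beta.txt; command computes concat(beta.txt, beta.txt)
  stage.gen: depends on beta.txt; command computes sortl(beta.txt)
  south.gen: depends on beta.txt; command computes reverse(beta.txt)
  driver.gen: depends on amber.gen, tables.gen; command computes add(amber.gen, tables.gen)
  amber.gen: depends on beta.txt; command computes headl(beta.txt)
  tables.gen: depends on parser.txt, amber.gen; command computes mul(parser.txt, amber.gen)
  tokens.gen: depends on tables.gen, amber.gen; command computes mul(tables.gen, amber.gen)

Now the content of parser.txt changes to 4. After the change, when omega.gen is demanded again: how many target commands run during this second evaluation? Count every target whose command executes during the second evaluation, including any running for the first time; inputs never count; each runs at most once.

First evaluation (everything demanded from the output):
  amber.gen = headl([2]) = 2
  tables.gen = mul(9, 2) = 18
  tokens.gen = mul(18, 2) = 36
  omega.gen = mul(36, 36) = 1296

Propagation after the edit:
  tables.gen: runs — parser.txt 9->4; result 8.
  tokens.gen: runs — tables.gen 18->8; result 16.
  omega.gen: runs — tokens.gen 36->16; tokens.gen 36->16; result 256.

Target commands that run: omega.gen, tables.gen, tokens.gen — 3 in total.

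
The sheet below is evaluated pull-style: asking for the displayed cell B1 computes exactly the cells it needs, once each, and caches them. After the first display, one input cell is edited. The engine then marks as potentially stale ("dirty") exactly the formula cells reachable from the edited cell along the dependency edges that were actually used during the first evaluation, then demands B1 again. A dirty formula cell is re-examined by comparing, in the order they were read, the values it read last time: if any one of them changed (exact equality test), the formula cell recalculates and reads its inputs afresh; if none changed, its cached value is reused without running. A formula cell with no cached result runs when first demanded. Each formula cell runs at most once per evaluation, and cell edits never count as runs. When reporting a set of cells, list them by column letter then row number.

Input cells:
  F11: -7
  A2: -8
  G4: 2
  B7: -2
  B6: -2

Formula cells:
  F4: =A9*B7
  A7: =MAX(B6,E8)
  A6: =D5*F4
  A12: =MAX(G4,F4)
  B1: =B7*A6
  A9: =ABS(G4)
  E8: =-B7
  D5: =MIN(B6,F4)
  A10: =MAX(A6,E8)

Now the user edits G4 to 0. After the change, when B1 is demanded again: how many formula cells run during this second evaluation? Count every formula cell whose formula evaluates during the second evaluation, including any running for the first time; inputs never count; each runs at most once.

5 formula cells run: A6, A9, B1, D5, F4.

First demand of the output computes:
  A9 = ABS(2) = 2
  F4 = 2 * -2 = -4
  D5 = MIN(-2, -4) = -4
  A6 = -4 * -4 = 16
  B1 = -2 * 16 = -32

After the edit, cleaning proceeds:
  A9: a read changed (G4 2->0) — executes, giving 0.
  F4: a read changed (A9 2->0) — executes, giving 0.
  D5: a read changed (F4 -4->0) — executes, giving -2.
  A6: a read changed (D5 -4->-2; F4 -4->0) — executes, giving 0.
  B1: a read changed (A6 16->0) — executes, giving 0.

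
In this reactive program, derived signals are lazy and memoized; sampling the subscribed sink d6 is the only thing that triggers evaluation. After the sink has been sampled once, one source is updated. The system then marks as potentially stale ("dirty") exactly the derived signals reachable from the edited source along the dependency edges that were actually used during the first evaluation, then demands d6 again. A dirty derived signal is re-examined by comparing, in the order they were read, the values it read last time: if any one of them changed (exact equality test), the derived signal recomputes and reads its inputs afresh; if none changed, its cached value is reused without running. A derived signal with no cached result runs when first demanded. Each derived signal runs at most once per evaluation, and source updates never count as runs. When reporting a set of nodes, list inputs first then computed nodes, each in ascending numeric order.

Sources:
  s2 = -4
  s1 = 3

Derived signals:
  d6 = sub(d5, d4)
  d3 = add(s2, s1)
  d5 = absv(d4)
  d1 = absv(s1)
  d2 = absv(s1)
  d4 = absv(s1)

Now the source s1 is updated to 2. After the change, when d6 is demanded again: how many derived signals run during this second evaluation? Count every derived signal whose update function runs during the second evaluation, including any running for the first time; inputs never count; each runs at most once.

First demand of the output computes:
  d4 = absv(3) = 3
  d5 = absv(3) = 3
  d6 = sub(3, 3) = 0

After the edit, cleaning proceeds:
  d4: a read changed (s1 3->2) — executes, giving 2.
  d5: a read changed (d4 3->2) — executes, giving 2.
  d6: a read changed (d5 3->2; d4 3->2) — executes, giving 0 — identical to its old value.

3 derived signals run: d4, d5, d6.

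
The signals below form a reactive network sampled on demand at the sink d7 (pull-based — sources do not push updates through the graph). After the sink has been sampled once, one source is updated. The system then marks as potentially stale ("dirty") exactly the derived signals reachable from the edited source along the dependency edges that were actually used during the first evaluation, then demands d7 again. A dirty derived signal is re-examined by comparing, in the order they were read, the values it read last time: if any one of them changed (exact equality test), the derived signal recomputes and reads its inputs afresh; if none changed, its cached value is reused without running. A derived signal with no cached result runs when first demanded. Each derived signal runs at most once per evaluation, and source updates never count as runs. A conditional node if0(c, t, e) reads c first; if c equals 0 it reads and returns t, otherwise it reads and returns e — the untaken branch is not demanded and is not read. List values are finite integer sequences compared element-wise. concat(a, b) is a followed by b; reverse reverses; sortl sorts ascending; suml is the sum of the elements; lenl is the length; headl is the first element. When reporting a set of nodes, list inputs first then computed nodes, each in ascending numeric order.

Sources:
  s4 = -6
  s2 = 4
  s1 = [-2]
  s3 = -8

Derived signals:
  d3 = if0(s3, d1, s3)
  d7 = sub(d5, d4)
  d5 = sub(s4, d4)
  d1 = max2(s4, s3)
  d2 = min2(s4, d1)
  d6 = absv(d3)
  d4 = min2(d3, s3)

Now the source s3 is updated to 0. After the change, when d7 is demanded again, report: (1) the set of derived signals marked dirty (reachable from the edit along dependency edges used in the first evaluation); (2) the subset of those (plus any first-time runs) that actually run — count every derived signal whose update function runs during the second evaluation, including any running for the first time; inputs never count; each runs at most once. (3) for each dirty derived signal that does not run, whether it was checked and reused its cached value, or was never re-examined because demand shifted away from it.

Initial pass — values computed on the first demand:
  d3 = if0(s3=-8 -> else branch s3) = -8
  d4 = min2(-8, -8) = -8
  d5 = sub(-6, -8) = 2
  d7 = sub(2, -8) = 10

Second demand — change propagation:
  d1: newly demanded (no cache) — executes and yields 0.
  d3: re-runs because s3 -8->0; s3 -8->0; new result 0.
  d4: re-runs because d3 -8->0; s3 -8->0; new result 0.
  d5: re-runs because d4 -8->0; new result -6.
  d7: re-runs because d5 2->-6; d4 -8->0; new result -6.

The important point: the flipped condition pulls in fresh nodes; d1 runs for the first time.

Dirty set: d3, d4, d5, d7.
Run set: d1, d3, d4, d5, d7 (5 run).
All dirty derived signals ended up running.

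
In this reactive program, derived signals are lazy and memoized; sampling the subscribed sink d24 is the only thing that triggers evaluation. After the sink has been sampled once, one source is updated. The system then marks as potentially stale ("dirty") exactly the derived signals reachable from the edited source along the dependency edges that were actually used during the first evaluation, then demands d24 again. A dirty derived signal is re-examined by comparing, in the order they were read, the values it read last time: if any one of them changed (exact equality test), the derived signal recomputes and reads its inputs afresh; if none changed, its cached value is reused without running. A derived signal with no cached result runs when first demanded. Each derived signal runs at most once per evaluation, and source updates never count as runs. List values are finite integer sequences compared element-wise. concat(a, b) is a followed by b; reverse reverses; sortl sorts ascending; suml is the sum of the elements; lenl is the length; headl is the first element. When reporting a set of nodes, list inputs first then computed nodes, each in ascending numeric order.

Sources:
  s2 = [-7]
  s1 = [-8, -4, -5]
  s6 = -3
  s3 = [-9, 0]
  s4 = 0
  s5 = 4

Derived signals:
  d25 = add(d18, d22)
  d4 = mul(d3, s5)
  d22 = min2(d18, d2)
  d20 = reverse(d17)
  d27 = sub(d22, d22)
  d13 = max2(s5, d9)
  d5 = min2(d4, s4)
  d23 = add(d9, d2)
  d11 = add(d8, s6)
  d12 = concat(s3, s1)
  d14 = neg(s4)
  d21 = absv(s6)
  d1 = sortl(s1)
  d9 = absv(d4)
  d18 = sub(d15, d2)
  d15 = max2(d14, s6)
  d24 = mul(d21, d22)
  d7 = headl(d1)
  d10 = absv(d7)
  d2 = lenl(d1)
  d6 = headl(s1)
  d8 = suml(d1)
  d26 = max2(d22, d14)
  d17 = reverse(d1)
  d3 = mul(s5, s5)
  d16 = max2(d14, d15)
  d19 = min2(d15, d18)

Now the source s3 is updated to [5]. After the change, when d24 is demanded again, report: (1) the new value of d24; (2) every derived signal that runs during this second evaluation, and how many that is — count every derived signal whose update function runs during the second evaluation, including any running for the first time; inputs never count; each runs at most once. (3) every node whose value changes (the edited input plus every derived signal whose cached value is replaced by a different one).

First demand of the output computes:
  d1 = sortl([-8, -4, -5]) = [-8, -5, -4]
  d2 = lenl([-8, -5, -4]) = 3
  d14 = neg(0) = 0
  d15 = max2(0, -3) = 0
  d18 = sub(0, 3) = -3
  d21 = absv(-3) = 3
  d22 = min2(-3, 3) = -3
  d24 = mul(3, -3) = -9

After the edit, cleaning proceeds:
  s3 only reaches undemanded nodes; the second demand re-runs nothing.

Note the shortcut — s3 feeds only undemanded nodes, so no recomputation happens.

Demanding d24 again yields -9.
0 derived signals run: none.
The nodes whose values change: s3.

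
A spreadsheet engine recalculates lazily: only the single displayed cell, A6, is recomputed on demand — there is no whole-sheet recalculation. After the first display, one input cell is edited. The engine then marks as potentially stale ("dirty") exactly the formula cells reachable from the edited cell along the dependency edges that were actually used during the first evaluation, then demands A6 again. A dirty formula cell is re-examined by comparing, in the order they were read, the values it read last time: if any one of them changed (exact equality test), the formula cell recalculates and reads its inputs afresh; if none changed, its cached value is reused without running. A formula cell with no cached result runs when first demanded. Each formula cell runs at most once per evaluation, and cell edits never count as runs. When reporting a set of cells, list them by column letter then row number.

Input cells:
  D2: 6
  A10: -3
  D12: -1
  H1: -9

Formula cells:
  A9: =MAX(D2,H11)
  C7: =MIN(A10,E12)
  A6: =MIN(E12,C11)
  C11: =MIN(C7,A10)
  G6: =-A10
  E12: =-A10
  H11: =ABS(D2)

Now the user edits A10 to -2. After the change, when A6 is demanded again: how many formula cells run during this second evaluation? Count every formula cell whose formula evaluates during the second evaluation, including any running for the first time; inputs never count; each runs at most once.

First evaluation (everything demanded from the output):
  E12 = -(-3) = 3
  C7 = MIN(-3, 3) = -3
  C11 = MIN(-3, -3) = -3
  A6 = MIN(3, -3) = -3

Propagation after the edit:
  E12: runs — A10 -3->-2; result 2.
  C7: runs — A10 -3->-2; E12 3->2; result -2.
  C11: runs — C7 -3->-2; A10 -3->-2; result -2.
  A6: runs — E12 3->2; C11 -3->-2; result -2.

Formula cells that run: A6, C7, C11, E12 — 4 in total.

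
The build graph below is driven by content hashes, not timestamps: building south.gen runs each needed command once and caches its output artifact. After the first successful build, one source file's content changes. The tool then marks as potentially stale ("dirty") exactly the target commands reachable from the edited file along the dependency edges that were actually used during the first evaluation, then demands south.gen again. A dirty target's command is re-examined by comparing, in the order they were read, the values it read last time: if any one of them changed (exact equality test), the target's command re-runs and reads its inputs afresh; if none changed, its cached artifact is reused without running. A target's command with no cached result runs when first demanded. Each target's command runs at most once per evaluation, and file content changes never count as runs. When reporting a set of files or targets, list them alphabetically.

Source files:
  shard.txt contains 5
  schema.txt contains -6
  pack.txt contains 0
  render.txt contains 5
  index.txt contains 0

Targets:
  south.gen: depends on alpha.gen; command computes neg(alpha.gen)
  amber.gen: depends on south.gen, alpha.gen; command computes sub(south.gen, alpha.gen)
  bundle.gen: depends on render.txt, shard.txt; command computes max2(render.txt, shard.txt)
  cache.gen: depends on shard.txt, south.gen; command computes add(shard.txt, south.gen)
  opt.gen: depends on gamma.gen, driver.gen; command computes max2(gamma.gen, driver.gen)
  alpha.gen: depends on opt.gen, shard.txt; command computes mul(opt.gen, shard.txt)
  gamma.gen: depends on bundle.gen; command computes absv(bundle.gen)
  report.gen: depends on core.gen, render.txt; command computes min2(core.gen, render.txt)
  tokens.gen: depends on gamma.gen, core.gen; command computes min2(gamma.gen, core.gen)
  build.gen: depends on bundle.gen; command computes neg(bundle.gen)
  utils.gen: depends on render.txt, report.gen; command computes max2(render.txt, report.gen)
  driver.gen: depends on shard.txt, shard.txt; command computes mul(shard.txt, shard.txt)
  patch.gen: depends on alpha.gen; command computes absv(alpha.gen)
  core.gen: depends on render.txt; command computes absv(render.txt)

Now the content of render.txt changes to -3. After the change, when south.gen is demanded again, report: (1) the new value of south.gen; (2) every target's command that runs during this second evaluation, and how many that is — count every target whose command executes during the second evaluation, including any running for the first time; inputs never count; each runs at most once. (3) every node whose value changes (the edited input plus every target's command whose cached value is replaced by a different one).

south.gen now evaluates to -125.
Run set: bundle.gen (1 run).
Changed values: render.txt.
The important point: bundle.gen recomputes to an identical value, and the output ends up unchanged.

Initial pass — values computed on the first demand:
  bundle.gen = max2(5, 5) = 5
  driver.gen = mul(5, 5) = 25
  gamma.gen = absv(5) = 5
  opt.gen = max2(5, 25) = 25
  alpha.gen = mul(25, 5) = 125
  south.gen = neg(125) = -125

Second demand — change propagation:
  bundle.gen: re-runs because render.txt 5->-3; new result 5 (unchanged).
  gamma.gen: re-examined; everything it read last time is the same (bundle.gen unchanged) — cache 5 kept, no run.
  opt.gen: re-examined; everything it read last time is the same (gamma.gen unchanged, driver.gen unchanged) — cache 25 kept, no run.
  alpha.gen: re-examined; everything it read last time is the same (opt.gen unchanged, shard.txt unchanged) — cache 125 kept, no run.
  south.gen: re-examined; everything it read last time is the same (alpha.gen unchanged) — cache -125 kept, no run.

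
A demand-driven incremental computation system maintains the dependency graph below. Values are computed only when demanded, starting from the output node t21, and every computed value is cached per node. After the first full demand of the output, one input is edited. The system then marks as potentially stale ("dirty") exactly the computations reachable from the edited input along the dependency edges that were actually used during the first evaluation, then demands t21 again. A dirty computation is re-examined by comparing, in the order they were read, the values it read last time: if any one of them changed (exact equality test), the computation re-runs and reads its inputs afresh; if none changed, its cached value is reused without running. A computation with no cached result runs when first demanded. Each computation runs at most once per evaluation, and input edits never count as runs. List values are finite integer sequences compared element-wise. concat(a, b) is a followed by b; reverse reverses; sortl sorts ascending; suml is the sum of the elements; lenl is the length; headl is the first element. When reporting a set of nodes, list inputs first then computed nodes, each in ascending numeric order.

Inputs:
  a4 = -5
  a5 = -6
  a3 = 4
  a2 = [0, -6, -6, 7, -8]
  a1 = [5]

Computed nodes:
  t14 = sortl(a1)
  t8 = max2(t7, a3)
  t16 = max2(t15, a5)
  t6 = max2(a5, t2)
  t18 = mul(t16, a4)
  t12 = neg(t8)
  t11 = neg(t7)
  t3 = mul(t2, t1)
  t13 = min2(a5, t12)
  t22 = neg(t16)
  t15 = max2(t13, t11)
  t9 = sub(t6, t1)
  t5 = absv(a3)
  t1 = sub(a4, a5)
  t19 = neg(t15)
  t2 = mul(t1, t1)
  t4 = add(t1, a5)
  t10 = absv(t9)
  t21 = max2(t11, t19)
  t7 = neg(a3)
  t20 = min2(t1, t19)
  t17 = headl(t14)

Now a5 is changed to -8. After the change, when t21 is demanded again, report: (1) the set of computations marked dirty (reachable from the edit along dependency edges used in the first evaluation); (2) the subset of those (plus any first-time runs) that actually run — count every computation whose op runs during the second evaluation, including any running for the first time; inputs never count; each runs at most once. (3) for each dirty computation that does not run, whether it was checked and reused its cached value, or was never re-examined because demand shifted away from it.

Marked dirty: t13, t15, t19, t21.
Computations that run: t13, t15 — 2 in total.
Checked but reused from cache: t19, t21.
Key observation: the change is absorbed at t15 — it re-runs but produces the same value, and the output's value is unchanged.

First evaluation (everything demanded from the output):
  t7 = neg(4) = -4
  t8 = max2(-4, 4) = 4
  t11 = neg(-4) = 4
  t12 = neg(4) = -4
  t13 = min2(-6, -4) = -6
  t15 = max2(-6, 4) = 4
  t19 = neg(4) = -4
  t21 = max2(4, -4) = 4

Propagation after the edit:
  t13: runs — a5 -6->-8; result -8.
  t15: runs — t13 -6->-8; result 4 (same value as before).
  t19: checked — values it read are unchanged (t15 unchanged); reused cached -4 without running.
  t21: checked — values it read are unchanged (t11 unchanged, t19 unchanged); reused cached 4 without running.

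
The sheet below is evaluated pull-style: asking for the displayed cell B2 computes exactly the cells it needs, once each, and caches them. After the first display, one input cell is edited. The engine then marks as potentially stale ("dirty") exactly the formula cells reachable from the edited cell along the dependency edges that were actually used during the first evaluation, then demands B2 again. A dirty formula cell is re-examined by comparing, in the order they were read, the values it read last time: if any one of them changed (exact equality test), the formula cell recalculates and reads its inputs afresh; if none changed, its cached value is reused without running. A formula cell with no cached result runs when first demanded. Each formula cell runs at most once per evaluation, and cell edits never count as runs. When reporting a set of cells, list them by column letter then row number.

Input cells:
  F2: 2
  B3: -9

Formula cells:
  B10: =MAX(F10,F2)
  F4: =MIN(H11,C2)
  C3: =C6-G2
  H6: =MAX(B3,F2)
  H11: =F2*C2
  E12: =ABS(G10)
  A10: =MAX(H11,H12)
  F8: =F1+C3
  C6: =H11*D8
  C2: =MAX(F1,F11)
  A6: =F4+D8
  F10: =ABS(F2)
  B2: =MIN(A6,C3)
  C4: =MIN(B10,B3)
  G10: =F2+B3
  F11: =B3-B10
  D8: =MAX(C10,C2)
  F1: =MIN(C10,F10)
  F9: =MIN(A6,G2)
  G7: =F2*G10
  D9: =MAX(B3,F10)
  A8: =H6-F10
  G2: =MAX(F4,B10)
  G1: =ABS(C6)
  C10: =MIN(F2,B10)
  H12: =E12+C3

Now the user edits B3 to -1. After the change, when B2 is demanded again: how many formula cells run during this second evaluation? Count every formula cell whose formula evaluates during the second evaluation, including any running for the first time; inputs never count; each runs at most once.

First demand of the output computes:
  F10 = ABS(2) = 2
  B10 = MAX(2, 2) = 2
  C10 = MIN(2, 2) = 2
  F1 = MIN(2, 2) = 2
  F11 = -9 - 2 = -11
  C2 = MAX(2, -11) = 2
  D8 = MAX(2, 2) = 2
  H11 = 2 * 2 = 4
  C6 = 4 * 2 = 8
  F4 = MIN(4, 2) = 2
  A6 = 2 + 2 = 4
  G2 = MAX(2, 2) = 2
  C3 = 8 - 2 = 6
  B2 = MIN(4, 6) = 4

After the edit, cleaning proceeds:
  F11: a read changed (B3 -9->-1) — executes, giving -3.
  C2: a read changed (F11 -11->-3) — executes, giving 2 — identical to its old value.
  D8: dirty, but its reads are unchanged (C10 unchanged, C2 unchanged); cached 2 stands.
  H11: dirty, but its reads are unchanged (F2 unchanged, C2 unchanged); cached 4 stands.
  C6: dirty, but its reads are unchanged (H11 unchanged, D8 unchanged); cached 8 stands.
  F4: dirty, but its reads are unchanged (H11 unchanged, C2 unchanged); cached 2 stands.
  A6: dirty, but its reads are unchanged (F4 unchanged, D8 unchanged); cached 4 stands.
  G2: dirty, but its reads are unchanged (F4 unchanged, B10 unchanged); cached 2 stands.
  C3: dirty, but its reads are unchanged (C6 unchanged, G2 unchanged); cached 6 stands.
  B2: dirty, but its reads are unchanged (A6 unchanged, C3 unchanged); cached 4 stands.

Note the absorption at C2: it re-runs yet its value is the same, leaving the output's value untouched.

2 formula cells run: C2, F11.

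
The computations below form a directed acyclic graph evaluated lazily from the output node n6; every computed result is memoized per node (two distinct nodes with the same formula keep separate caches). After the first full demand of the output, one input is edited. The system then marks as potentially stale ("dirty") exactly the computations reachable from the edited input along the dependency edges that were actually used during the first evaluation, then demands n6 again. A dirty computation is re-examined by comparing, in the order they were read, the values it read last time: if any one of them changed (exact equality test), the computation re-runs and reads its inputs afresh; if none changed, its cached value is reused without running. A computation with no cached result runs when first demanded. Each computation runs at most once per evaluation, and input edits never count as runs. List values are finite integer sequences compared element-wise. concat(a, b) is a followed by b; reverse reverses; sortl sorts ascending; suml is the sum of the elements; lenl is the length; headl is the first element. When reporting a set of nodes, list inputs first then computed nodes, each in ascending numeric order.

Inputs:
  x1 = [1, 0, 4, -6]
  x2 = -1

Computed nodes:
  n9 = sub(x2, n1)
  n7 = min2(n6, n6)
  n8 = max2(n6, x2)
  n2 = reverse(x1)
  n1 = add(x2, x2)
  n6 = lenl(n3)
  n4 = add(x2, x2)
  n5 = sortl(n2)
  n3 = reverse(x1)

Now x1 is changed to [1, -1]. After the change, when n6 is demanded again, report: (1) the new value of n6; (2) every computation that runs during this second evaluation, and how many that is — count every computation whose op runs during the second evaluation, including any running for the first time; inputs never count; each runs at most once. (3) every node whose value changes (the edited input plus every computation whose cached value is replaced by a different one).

Demanding n6 again yields 2.
2 computations run: n3, n6.
The nodes whose values change: x1, n3, n6.

First demand of the output computes:
  n3 = reverse([1, 0, 4, -6]) = [-6, 4, 0, 1]
  n6 = lenl([-6, 4, 0, 1]) = 4

After the edit, cleaning proceeds:
  n3: a read changed (x1 [1, 0, 4, -6]->[1, -1]) — executes, giving [-1, 1].
  n6: a read changed (n3 [-6, 4, 0, 1]->[-1, 1]) — executes, giving 2.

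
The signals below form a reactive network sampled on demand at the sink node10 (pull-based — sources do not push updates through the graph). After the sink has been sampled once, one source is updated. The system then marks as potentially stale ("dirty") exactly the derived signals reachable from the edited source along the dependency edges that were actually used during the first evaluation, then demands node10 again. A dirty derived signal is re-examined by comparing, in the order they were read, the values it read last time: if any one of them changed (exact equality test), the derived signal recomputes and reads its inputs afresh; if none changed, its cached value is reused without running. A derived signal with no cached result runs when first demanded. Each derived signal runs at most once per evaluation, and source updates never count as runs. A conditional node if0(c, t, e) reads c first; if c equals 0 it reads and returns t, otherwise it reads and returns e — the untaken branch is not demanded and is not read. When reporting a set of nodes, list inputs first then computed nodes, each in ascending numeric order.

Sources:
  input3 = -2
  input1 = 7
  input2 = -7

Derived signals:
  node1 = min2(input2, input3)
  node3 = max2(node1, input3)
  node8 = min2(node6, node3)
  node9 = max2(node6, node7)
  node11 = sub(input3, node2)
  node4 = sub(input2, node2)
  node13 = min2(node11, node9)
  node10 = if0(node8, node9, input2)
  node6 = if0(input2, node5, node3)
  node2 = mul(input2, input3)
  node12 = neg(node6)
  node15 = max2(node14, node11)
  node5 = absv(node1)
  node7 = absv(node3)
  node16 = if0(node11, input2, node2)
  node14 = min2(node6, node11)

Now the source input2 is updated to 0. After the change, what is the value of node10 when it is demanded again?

node10 now evaluates to 0.
The important point: the flipped condition pulls in fresh nodes; node5 runs for the first time.

Initial pass — values computed on the first demand:
  node1 = min2(-7, -2) = -7
  node3 = max2(-7, -2) = -2
  node6 = if0(input2=-7 -> else branch node3) = -2
  node8 = min2(-2, -2) = -2
  node10 = if0(node8=-2 -> else branch input2) = -7

Second demand — change propagation:
  node1: re-runs because input2 -7->0; new result -2.
  node3: re-runs because node1 -7->-2; new result -2 (unchanged).
  node5: newly demanded (no cache) — executes and yields 2.
  node6: re-runs because input2 -7->0; new result 2.
  node8: re-runs because node6 -2->2; new result -2 (unchanged).
  node10: re-runs because input2 -7->0; new result 0.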